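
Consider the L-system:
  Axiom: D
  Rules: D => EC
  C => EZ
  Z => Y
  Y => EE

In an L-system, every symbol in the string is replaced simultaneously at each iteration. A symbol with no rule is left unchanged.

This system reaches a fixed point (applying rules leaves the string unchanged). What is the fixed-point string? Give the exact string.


Answer: EEEE

Derivation:
Step 0: D
Step 1: EC
Step 2: EEZ
Step 3: EEY
Step 4: EEEE
Step 5: EEEE  (unchanged — fixed point at step 4)


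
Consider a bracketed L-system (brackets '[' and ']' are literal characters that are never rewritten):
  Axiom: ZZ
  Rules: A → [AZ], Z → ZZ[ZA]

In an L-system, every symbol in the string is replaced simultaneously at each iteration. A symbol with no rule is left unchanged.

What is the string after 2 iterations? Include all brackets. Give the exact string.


Step 0: ZZ
Step 1: ZZ[ZA]ZZ[ZA]
Step 2: ZZ[ZA]ZZ[ZA][ZZ[ZA][AZ]]ZZ[ZA]ZZ[ZA][ZZ[ZA][AZ]]

Answer: ZZ[ZA]ZZ[ZA][ZZ[ZA][AZ]]ZZ[ZA]ZZ[ZA][ZZ[ZA][AZ]]


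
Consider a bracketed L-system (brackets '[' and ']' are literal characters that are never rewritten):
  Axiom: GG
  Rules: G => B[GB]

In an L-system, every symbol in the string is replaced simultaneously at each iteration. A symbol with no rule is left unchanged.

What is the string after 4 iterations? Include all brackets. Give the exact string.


Step 0: GG
Step 1: B[GB]B[GB]
Step 2: B[B[GB]B]B[B[GB]B]
Step 3: B[B[B[GB]B]B]B[B[B[GB]B]B]
Step 4: B[B[B[B[GB]B]B]B]B[B[B[B[GB]B]B]B]

Answer: B[B[B[B[GB]B]B]B]B[B[B[B[GB]B]B]B]


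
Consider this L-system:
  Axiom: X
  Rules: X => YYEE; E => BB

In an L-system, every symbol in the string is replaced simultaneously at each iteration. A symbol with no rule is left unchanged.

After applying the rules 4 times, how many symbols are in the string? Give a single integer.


Step 0: length = 1
Step 1: length = 4
Step 2: length = 6
Step 3: length = 6
Step 4: length = 6

Answer: 6


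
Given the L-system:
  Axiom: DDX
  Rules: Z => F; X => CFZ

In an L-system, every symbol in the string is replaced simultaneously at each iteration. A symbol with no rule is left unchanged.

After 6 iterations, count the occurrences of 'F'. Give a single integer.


Answer: 2

Derivation:
Step 0: DDX  (0 'F')
Step 1: DDCFZ  (1 'F')
Step 2: DDCFF  (2 'F')
Step 3: DDCFF  (2 'F')
Step 4: DDCFF  (2 'F')
Step 5: DDCFF  (2 'F')
Step 6: DDCFF  (2 'F')


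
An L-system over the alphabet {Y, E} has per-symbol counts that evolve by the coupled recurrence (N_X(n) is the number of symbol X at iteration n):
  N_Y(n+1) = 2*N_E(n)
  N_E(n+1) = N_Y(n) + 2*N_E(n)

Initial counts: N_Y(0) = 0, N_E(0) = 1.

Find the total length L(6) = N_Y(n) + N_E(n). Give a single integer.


Step 0: N_Y=0, N_E=1, L=1
Step 1: N_Y=2, N_E=2, L=4
Step 2: N_Y=4, N_E=6, L=10
Step 3: N_Y=12, N_E=16, L=28
Step 4: N_Y=32, N_E=44, L=76
Step 5: N_Y=88, N_E=120, L=208
Step 6: N_Y=240, N_E=328, L=568

Answer: 568


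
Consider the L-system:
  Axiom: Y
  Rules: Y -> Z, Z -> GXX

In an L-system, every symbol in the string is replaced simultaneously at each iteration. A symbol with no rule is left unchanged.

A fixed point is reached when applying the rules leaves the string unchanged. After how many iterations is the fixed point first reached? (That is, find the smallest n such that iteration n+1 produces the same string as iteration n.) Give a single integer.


Step 0: Y
Step 1: Z
Step 2: GXX
Step 3: GXX  (unchanged — fixed point at step 2)

Answer: 2


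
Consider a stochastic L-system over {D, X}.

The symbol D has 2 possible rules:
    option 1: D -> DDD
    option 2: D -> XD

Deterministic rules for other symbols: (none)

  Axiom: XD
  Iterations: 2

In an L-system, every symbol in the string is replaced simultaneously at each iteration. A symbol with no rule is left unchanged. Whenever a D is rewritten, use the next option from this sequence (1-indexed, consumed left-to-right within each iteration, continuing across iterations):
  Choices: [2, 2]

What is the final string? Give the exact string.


Step 0: XD
Step 1: XXD  (used choices [2])
Step 2: XXXD  (used choices [2])

Answer: XXXD


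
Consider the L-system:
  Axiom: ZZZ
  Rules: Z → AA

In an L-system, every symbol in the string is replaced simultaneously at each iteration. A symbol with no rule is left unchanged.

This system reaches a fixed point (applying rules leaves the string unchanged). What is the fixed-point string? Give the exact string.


Answer: AAAAAA

Derivation:
Step 0: ZZZ
Step 1: AAAAAA
Step 2: AAAAAA  (unchanged — fixed point at step 1)


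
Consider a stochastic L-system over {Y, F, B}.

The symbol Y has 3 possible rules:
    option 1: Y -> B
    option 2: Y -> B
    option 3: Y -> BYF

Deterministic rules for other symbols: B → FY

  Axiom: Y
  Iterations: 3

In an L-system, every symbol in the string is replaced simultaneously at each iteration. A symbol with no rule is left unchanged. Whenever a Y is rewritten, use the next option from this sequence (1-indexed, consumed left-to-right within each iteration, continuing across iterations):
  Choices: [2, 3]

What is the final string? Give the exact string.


Step 0: Y
Step 1: B  (used choices [2])
Step 2: FY  (used choices [])
Step 3: FBYF  (used choices [3])

Answer: FBYF


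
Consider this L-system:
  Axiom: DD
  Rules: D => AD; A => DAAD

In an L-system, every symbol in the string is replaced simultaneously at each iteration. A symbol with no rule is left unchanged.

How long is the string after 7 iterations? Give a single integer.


Answer: 2916

Derivation:
Step 0: length = 2
Step 1: length = 4
Step 2: length = 12
Step 3: length = 36
Step 4: length = 108
Step 5: length = 324
Step 6: length = 972
Step 7: length = 2916


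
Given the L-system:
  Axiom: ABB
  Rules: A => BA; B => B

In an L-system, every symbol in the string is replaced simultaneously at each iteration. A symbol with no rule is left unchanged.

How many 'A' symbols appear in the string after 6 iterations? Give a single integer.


Step 0: ABB  (1 'A')
Step 1: BABB  (1 'A')
Step 2: BBABB  (1 'A')
Step 3: BBBABB  (1 'A')
Step 4: BBBBABB  (1 'A')
Step 5: BBBBBABB  (1 'A')
Step 6: BBBBBBABB  (1 'A')

Answer: 1


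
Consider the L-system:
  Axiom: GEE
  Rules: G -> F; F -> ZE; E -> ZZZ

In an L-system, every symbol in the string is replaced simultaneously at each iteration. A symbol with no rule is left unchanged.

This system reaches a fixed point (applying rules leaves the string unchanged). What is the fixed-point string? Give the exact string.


Step 0: GEE
Step 1: FZZZZZZ
Step 2: ZEZZZZZZ
Step 3: ZZZZZZZZZZ
Step 4: ZZZZZZZZZZ  (unchanged — fixed point at step 3)

Answer: ZZZZZZZZZZ


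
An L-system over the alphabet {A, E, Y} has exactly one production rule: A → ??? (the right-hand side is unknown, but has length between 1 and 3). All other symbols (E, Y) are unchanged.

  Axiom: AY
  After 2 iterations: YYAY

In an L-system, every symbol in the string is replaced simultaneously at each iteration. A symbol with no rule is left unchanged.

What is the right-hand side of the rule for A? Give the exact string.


Trying A → YA:
  Step 0: AY
  Step 1: YAY
  Step 2: YYAY
Matches the given result.

Answer: YA


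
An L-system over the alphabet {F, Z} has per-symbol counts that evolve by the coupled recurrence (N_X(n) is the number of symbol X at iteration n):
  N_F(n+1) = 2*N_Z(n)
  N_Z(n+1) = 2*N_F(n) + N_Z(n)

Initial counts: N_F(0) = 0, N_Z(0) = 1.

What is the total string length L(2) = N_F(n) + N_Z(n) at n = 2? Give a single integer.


Step 0: N_F=0, N_Z=1, L=1
Step 1: N_F=2, N_Z=1, L=3
Step 2: N_F=2, N_Z=5, L=7

Answer: 7


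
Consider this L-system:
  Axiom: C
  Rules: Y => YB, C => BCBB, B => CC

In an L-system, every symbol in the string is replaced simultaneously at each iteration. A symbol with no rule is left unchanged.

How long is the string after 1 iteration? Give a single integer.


Step 0: length = 1
Step 1: length = 4

Answer: 4


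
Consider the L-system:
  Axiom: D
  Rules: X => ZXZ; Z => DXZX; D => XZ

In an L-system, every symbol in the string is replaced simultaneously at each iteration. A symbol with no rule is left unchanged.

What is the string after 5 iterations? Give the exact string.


Answer: ZXZDXZXDXZXZXZDXZXXZZXZDXZXZXZDXZXZXZDXZXXZZXZDXZXZXZDXZXZXZDXZXXZZXZDXZXZXZZXZDXZXDXZXZXZDXZXXZZXZDXZXZXZDXZXZXZDXZXDXZXZXZDXZXXZZXZDXZXZXZXZZXZDXZXZXZDXZXZXZDXZXXZZXZDXZXZXZZXZDXZXDXZXZXZDXZXXZZXZDXZXZXZDXZXZXZDXZXXZZXZDXZXZXZDXZXZXZDXZXXZZXZDXZXZXZ

Derivation:
Step 0: D
Step 1: XZ
Step 2: ZXZDXZX
Step 3: DXZXZXZDXZXXZZXZDXZXZXZ
Step 4: XZZXZDXZXZXZDXZXZXZDXZXXZZXZDXZXZXZZXZDXZXDXZXZXZDXZXXZZXZDXZXZXZDXZXZXZDXZX
Step 5: ZXZDXZXDXZXZXZDXZXXZZXZDXZXZXZDXZXZXZDXZXXZZXZDXZXZXZDXZXZXZDXZXXZZXZDXZXZXZZXZDXZXDXZXZXZDXZXXZZXZDXZXZXZDXZXZXZDXZXDXZXZXZDXZXXZZXZDXZXZXZXZZXZDXZXZXZDXZXZXZDXZXXZZXZDXZXZXZZXZDXZXDXZXZXZDXZXXZZXZDXZXZXZDXZXZXZDXZXXZZXZDXZXZXZDXZXZXZDXZXXZZXZDXZXZXZ


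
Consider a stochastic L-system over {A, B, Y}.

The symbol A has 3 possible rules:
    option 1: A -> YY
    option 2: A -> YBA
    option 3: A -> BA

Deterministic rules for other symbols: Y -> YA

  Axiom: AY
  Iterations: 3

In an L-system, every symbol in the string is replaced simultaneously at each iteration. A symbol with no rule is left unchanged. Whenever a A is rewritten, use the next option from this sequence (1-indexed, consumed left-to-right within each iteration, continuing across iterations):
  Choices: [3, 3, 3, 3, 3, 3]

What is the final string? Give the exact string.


Answer: BBBAYABABBA

Derivation:
Step 0: AY
Step 1: BAYA  (used choices [3])
Step 2: BBAYABA  (used choices [3, 3])
Step 3: BBBAYABABBA  (used choices [3, 3, 3])


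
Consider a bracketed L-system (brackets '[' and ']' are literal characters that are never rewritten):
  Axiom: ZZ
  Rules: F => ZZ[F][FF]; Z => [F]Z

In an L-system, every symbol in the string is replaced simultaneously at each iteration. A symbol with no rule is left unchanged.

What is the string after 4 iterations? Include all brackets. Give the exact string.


Step 0: ZZ
Step 1: [F]Z[F]Z
Step 2: [ZZ[F][FF]][F]Z[ZZ[F][FF]][F]Z
Step 3: [[F]Z[F]Z[ZZ[F][FF]][ZZ[F][FF]ZZ[F][FF]]][ZZ[F][FF]][F]Z[[F]Z[F]Z[ZZ[F][FF]][ZZ[F][FF]ZZ[F][FF]]][ZZ[F][FF]][F]Z
Step 4: [[ZZ[F][FF]][F]Z[ZZ[F][FF]][F]Z[[F]Z[F]Z[ZZ[F][FF]][ZZ[F][FF]ZZ[F][FF]]][[F]Z[F]Z[ZZ[F][FF]][ZZ[F][FF]ZZ[F][FF]][F]Z[F]Z[ZZ[F][FF]][ZZ[F][FF]ZZ[F][FF]]]][[F]Z[F]Z[ZZ[F][FF]][ZZ[F][FF]ZZ[F][FF]]][ZZ[F][FF]][F]Z[[ZZ[F][FF]][F]Z[ZZ[F][FF]][F]Z[[F]Z[F]Z[ZZ[F][FF]][ZZ[F][FF]ZZ[F][FF]]][[F]Z[F]Z[ZZ[F][FF]][ZZ[F][FF]ZZ[F][FF]][F]Z[F]Z[ZZ[F][FF]][ZZ[F][FF]ZZ[F][FF]]]][[F]Z[F]Z[ZZ[F][FF]][ZZ[F][FF]ZZ[F][FF]]][ZZ[F][FF]][F]Z

Answer: [[ZZ[F][FF]][F]Z[ZZ[F][FF]][F]Z[[F]Z[F]Z[ZZ[F][FF]][ZZ[F][FF]ZZ[F][FF]]][[F]Z[F]Z[ZZ[F][FF]][ZZ[F][FF]ZZ[F][FF]][F]Z[F]Z[ZZ[F][FF]][ZZ[F][FF]ZZ[F][FF]]]][[F]Z[F]Z[ZZ[F][FF]][ZZ[F][FF]ZZ[F][FF]]][ZZ[F][FF]][F]Z[[ZZ[F][FF]][F]Z[ZZ[F][FF]][F]Z[[F]Z[F]Z[ZZ[F][FF]][ZZ[F][FF]ZZ[F][FF]]][[F]Z[F]Z[ZZ[F][FF]][ZZ[F][FF]ZZ[F][FF]][F]Z[F]Z[ZZ[F][FF]][ZZ[F][FF]ZZ[F][FF]]]][[F]Z[F]Z[ZZ[F][FF]][ZZ[F][FF]ZZ[F][FF]]][ZZ[F][FF]][F]Z


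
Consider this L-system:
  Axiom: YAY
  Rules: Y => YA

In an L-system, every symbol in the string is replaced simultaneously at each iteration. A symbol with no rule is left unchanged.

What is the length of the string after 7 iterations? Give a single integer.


Answer: 17

Derivation:
Step 0: length = 3
Step 1: length = 5
Step 2: length = 7
Step 3: length = 9
Step 4: length = 11
Step 5: length = 13
Step 6: length = 15
Step 7: length = 17


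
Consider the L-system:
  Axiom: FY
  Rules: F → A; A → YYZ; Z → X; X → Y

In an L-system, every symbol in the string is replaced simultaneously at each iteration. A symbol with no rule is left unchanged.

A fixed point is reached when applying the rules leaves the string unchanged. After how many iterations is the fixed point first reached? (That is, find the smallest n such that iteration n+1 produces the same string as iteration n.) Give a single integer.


Answer: 4

Derivation:
Step 0: FY
Step 1: AY
Step 2: YYZY
Step 3: YYXY
Step 4: YYYY
Step 5: YYYY  (unchanged — fixed point at step 4)


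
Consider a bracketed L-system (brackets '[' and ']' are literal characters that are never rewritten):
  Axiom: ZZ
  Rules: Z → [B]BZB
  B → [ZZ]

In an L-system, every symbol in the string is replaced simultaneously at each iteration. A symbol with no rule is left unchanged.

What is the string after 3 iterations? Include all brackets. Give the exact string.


Answer: [[[B]BZB[B]BZB]][[B]BZB[B]BZB][[ZZ]][ZZ][B]BZB[ZZ][[B]BZB[B]BZB][[[B]BZB[B]BZB]][[B]BZB[B]BZB][[ZZ]][ZZ][B]BZB[ZZ][[B]BZB[B]BZB]

Derivation:
Step 0: ZZ
Step 1: [B]BZB[B]BZB
Step 2: [[ZZ]][ZZ][B]BZB[ZZ][[ZZ]][ZZ][B]BZB[ZZ]
Step 3: [[[B]BZB[B]BZB]][[B]BZB[B]BZB][[ZZ]][ZZ][B]BZB[ZZ][[B]BZB[B]BZB][[[B]BZB[B]BZB]][[B]BZB[B]BZB][[ZZ]][ZZ][B]BZB[ZZ][[B]BZB[B]BZB]


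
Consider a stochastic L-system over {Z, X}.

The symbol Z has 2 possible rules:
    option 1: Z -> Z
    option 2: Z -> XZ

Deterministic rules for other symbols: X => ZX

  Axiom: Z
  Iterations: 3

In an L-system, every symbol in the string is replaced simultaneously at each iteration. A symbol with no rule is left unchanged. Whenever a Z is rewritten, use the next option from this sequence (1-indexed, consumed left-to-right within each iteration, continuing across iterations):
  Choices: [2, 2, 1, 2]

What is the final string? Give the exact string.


Answer: ZZXZXXZ

Derivation:
Step 0: Z
Step 1: XZ  (used choices [2])
Step 2: ZXXZ  (used choices [2])
Step 3: ZZXZXXZ  (used choices [1, 2])


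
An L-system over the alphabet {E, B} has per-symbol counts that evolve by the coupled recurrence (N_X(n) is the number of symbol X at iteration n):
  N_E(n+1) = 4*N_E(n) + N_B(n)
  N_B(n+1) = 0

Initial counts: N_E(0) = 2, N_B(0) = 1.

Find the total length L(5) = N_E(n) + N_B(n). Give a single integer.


Step 0: N_E=2, N_B=1, L=3
Step 1: N_E=9, N_B=0, L=9
Step 2: N_E=36, N_B=0, L=36
Step 3: N_E=144, N_B=0, L=144
Step 4: N_E=576, N_B=0, L=576
Step 5: N_E=2304, N_B=0, L=2304

Answer: 2304


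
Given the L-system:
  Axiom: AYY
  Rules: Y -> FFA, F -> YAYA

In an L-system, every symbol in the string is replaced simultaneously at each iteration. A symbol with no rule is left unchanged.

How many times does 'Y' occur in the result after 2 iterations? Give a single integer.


Answer: 8

Derivation:
Step 0: AYY  (2 'Y')
Step 1: AFFAFFA  (0 'Y')
Step 2: AYAYAYAYAAYAYAYAYAA  (8 'Y')


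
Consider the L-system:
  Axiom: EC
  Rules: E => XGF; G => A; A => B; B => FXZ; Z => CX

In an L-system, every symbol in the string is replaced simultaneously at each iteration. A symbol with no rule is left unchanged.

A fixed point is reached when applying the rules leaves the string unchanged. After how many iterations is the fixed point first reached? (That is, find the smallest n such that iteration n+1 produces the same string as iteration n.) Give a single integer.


Step 0: EC
Step 1: XGFC
Step 2: XAFC
Step 3: XBFC
Step 4: XFXZFC
Step 5: XFXCXFC
Step 6: XFXCXFC  (unchanged — fixed point at step 5)

Answer: 5


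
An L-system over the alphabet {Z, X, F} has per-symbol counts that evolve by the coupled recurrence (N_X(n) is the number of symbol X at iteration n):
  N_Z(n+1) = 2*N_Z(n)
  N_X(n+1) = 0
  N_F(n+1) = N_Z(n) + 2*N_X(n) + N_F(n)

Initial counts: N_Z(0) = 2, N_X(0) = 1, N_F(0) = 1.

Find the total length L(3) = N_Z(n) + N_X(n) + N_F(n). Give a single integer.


Answer: 33

Derivation:
Step 0: N_Z=2, N_X=1, N_F=1, L=4
Step 1: N_Z=4, N_X=0, N_F=5, L=9
Step 2: N_Z=8, N_X=0, N_F=9, L=17
Step 3: N_Z=16, N_X=0, N_F=17, L=33


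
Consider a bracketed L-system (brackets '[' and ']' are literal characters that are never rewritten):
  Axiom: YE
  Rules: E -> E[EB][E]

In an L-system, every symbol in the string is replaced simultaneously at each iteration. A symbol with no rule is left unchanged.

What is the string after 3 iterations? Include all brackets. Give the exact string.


Step 0: YE
Step 1: YE[EB][E]
Step 2: YE[EB][E][E[EB][E]B][E[EB][E]]
Step 3: YE[EB][E][E[EB][E]B][E[EB][E]][E[EB][E][E[EB][E]B][E[EB][E]]B][E[EB][E][E[EB][E]B][E[EB][E]]]

Answer: YE[EB][E][E[EB][E]B][E[EB][E]][E[EB][E][E[EB][E]B][E[EB][E]]B][E[EB][E][E[EB][E]B][E[EB][E]]]


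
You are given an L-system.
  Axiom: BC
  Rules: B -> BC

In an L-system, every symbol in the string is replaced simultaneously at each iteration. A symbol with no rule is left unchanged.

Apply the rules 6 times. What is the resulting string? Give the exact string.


Step 0: BC
Step 1: BCC
Step 2: BCCC
Step 3: BCCCC
Step 4: BCCCCC
Step 5: BCCCCCC
Step 6: BCCCCCCC

Answer: BCCCCCCC


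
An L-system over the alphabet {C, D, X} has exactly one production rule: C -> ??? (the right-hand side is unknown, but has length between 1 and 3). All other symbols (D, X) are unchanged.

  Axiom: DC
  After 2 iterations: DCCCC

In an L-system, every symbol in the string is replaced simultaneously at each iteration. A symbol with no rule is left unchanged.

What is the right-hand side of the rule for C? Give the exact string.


Answer: CC

Derivation:
Trying C -> CC:
  Step 0: DC
  Step 1: DCC
  Step 2: DCCCC
Matches the given result.


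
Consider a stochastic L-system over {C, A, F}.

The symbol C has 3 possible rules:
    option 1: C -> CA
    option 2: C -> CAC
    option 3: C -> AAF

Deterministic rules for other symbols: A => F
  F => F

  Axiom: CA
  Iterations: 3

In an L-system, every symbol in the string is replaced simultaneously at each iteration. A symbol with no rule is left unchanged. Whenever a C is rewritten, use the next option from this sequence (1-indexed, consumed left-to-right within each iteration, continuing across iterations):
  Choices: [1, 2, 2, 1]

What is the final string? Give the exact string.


Answer: CACFCAFF

Derivation:
Step 0: CA
Step 1: CAF  (used choices [1])
Step 2: CACFF  (used choices [2])
Step 3: CACFCAFF  (used choices [2, 1])


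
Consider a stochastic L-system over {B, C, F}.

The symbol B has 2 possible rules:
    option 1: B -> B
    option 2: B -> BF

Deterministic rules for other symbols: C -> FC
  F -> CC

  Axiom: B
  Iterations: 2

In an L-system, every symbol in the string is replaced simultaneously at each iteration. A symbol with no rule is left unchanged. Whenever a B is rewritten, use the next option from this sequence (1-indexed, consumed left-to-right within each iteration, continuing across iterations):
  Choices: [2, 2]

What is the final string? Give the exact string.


Step 0: B
Step 1: BF  (used choices [2])
Step 2: BFCC  (used choices [2])

Answer: BFCC


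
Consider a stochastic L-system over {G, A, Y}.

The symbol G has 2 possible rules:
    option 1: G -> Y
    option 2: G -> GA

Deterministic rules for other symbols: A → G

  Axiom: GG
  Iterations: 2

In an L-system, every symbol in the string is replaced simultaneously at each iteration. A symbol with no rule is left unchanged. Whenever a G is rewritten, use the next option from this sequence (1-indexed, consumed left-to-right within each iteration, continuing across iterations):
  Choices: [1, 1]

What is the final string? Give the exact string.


Answer: YY

Derivation:
Step 0: GG
Step 1: YY  (used choices [1, 1])
Step 2: YY  (used choices [])


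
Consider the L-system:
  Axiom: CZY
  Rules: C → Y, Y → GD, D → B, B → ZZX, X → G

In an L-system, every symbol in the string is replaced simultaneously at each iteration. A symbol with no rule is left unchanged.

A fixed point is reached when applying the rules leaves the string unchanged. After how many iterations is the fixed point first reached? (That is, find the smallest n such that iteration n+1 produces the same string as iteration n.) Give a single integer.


Answer: 5

Derivation:
Step 0: CZY
Step 1: YZGD
Step 2: GDZGB
Step 3: GBZGZZX
Step 4: GZZXZGZZG
Step 5: GZZGZGZZG
Step 6: GZZGZGZZG  (unchanged — fixed point at step 5)


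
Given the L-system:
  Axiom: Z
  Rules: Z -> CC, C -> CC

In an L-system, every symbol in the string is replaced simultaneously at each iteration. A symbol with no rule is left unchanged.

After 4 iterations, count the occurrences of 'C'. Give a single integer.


Step 0: Z  (0 'C')
Step 1: CC  (2 'C')
Step 2: CCCC  (4 'C')
Step 3: CCCCCCCC  (8 'C')
Step 4: CCCCCCCCCCCCCCCC  (16 'C')

Answer: 16


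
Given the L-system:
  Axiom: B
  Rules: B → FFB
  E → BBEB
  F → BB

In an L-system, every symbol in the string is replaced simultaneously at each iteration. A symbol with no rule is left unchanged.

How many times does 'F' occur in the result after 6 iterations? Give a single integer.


Answer: 130

Derivation:
Step 0: B  (0 'F')
Step 1: FFB  (2 'F')
Step 2: BBBBFFB  (2 'F')
Step 3: FFBFFBFFBFFBBBBBFFB  (10 'F')
Step 4: BBBBFFBBBBBFFBBBBBFFBBBBBFFBFFBFFBFFBFFBBBBBFFB  (18 'F')
Step 5: FFBFFBFFBFFBBBBBFFBFFBFFBFFBFFBBBBBFFBFFBFFBFFBFFBBBBBFFBFFBFFBFFBFFBBBBBFFBBBBBFFBBBBBFFBBBBBFFBBBBBFFBFFBFFBFFBFFBBBBBFFB  (58 'F')
Step 6: BBBBFFBBBBBFFBBBBBFFBBBBBFFBFFBFFBFFBFFBBBBBFFBBBBBFFBBBBBFFBBBBBFFBBBBBFFBFFBFFBFFBFFBBBBBFFBBBBBFFBBBBBFFBBBBBFFBBBBBFFBFFBFFBFFBFFBBBBBFFBBBBBFFBBBBBFFBBBBBFFBBBBBFFBFFBFFBFFBFFBBBBBFFBFFBFFBFFBFFBBBBBFFBFFBFFBFFBFFBBBBBFFBFFBFFBFFBFFBBBBBFFBFFBFFBFFBFFBBBBBFFBBBBBFFBBBBBFFBBBBBFFBBBBBFFBFFBFFBFFBFFBBBBBFFB  (130 'F')


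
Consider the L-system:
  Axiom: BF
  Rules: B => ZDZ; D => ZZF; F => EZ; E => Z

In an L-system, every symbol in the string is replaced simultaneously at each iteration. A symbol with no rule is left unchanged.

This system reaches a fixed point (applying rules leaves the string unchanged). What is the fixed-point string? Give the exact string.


Answer: ZZZZZZZZ

Derivation:
Step 0: BF
Step 1: ZDZEZ
Step 2: ZZZFZZZ
Step 3: ZZZEZZZZ
Step 4: ZZZZZZZZ
Step 5: ZZZZZZZZ  (unchanged — fixed point at step 4)


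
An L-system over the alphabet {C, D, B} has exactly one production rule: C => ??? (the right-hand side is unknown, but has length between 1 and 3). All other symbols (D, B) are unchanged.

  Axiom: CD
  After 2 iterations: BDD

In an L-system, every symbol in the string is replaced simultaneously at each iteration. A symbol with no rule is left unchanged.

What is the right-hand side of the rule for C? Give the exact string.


Answer: BD

Derivation:
Trying C => BD:
  Step 0: CD
  Step 1: BDD
  Step 2: BDD
Matches the given result.


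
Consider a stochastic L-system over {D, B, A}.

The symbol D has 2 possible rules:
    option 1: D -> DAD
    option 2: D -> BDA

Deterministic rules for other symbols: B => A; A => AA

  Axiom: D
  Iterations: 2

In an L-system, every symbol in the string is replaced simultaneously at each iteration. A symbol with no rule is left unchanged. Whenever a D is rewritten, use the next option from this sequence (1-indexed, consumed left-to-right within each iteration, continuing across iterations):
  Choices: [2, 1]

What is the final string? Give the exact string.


Answer: ADADAA

Derivation:
Step 0: D
Step 1: BDA  (used choices [2])
Step 2: ADADAA  (used choices [1])


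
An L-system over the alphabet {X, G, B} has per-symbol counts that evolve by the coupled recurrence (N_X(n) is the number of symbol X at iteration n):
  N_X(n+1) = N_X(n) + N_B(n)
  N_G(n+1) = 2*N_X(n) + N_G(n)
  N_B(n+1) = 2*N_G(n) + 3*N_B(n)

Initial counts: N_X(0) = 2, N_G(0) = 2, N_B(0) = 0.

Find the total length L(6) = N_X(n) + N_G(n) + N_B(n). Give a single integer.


Step 0: N_X=2, N_G=2, N_B=0, L=4
Step 1: N_X=2, N_G=6, N_B=4, L=12
Step 2: N_X=6, N_G=10, N_B=24, L=40
Step 3: N_X=30, N_G=22, N_B=92, L=144
Step 4: N_X=122, N_G=82, N_B=320, L=524
Step 5: N_X=442, N_G=326, N_B=1124, L=1892
Step 6: N_X=1566, N_G=1210, N_B=4024, L=6800

Answer: 6800


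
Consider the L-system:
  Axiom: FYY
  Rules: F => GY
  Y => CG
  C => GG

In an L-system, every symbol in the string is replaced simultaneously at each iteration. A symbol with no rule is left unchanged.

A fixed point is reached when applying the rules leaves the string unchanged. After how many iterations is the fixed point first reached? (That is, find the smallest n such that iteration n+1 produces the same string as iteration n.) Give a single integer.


Answer: 3

Derivation:
Step 0: FYY
Step 1: GYCGCG
Step 2: GCGGGGGGG
Step 3: GGGGGGGGGG
Step 4: GGGGGGGGGG  (unchanged — fixed point at step 3)


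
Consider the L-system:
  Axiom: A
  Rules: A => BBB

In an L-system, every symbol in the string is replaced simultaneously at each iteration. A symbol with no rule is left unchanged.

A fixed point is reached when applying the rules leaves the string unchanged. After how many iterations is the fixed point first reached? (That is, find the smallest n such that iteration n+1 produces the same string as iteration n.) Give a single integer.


Answer: 1

Derivation:
Step 0: A
Step 1: BBB
Step 2: BBB  (unchanged — fixed point at step 1)


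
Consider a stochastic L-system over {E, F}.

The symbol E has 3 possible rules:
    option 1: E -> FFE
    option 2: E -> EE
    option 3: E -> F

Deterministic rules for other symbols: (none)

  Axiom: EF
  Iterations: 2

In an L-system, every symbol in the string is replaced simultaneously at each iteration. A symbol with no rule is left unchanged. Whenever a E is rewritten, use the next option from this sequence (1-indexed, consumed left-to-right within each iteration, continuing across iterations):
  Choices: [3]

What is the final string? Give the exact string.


Answer: FF

Derivation:
Step 0: EF
Step 1: FF  (used choices [3])
Step 2: FF  (used choices [])


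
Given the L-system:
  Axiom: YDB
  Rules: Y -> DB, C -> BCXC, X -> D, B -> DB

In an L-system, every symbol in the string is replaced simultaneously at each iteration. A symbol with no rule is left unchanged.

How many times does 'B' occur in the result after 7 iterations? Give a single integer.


Answer: 2

Derivation:
Step 0: YDB  (1 'B')
Step 1: DBDDB  (2 'B')
Step 2: DDBDDDB  (2 'B')
Step 3: DDDBDDDDB  (2 'B')
Step 4: DDDDBDDDDDB  (2 'B')
Step 5: DDDDDBDDDDDDB  (2 'B')
Step 6: DDDDDDBDDDDDDDB  (2 'B')
Step 7: DDDDDDDBDDDDDDDDB  (2 'B')


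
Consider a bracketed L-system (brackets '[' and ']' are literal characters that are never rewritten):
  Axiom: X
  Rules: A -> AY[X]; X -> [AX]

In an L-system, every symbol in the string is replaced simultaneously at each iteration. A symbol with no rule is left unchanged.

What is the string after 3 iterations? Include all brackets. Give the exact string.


Answer: [AY[X]Y[[AX]][AY[X][AX]]]

Derivation:
Step 0: X
Step 1: [AX]
Step 2: [AY[X][AX]]
Step 3: [AY[X]Y[[AX]][AY[X][AX]]]


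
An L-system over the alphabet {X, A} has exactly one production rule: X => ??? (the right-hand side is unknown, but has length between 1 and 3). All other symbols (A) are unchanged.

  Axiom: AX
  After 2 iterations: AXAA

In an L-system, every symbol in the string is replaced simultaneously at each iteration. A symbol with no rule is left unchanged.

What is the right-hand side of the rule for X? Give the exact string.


Trying X => XA:
  Step 0: AX
  Step 1: AXA
  Step 2: AXAA
Matches the given result.

Answer: XA


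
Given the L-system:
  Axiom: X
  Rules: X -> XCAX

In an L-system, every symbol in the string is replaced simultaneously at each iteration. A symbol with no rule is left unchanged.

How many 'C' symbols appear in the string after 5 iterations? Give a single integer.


Answer: 31

Derivation:
Step 0: X  (0 'C')
Step 1: XCAX  (1 'C')
Step 2: XCAXCAXCAX  (3 'C')
Step 3: XCAXCAXCAXCAXCAXCAXCAX  (7 'C')
Step 4: XCAXCAXCAXCAXCAXCAXCAXCAXCAXCAXCAXCAXCAXCAXCAX  (15 'C')
Step 5: XCAXCAXCAXCAXCAXCAXCAXCAXCAXCAXCAXCAXCAXCAXCAXCAXCAXCAXCAXCAXCAXCAXCAXCAXCAXCAXCAXCAXCAXCAXCAX  (31 'C')


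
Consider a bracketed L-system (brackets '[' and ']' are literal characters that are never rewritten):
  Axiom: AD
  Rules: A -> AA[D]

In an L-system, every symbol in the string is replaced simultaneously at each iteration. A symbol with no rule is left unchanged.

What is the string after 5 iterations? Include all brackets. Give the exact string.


Step 0: AD
Step 1: AA[D]D
Step 2: AA[D]AA[D][D]D
Step 3: AA[D]AA[D][D]AA[D]AA[D][D][D]D
Step 4: AA[D]AA[D][D]AA[D]AA[D][D][D]AA[D]AA[D][D]AA[D]AA[D][D][D][D]D
Step 5: AA[D]AA[D][D]AA[D]AA[D][D][D]AA[D]AA[D][D]AA[D]AA[D][D][D][D]AA[D]AA[D][D]AA[D]AA[D][D][D]AA[D]AA[D][D]AA[D]AA[D][D][D][D][D]D

Answer: AA[D]AA[D][D]AA[D]AA[D][D][D]AA[D]AA[D][D]AA[D]AA[D][D][D][D]AA[D]AA[D][D]AA[D]AA[D][D][D]AA[D]AA[D][D]AA[D]AA[D][D][D][D][D]D


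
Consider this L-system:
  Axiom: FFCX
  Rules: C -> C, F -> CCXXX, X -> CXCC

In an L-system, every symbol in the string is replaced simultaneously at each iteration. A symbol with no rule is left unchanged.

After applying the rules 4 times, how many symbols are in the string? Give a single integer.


Answer: 78

Derivation:
Step 0: length = 4
Step 1: length = 15
Step 2: length = 36
Step 3: length = 57
Step 4: length = 78


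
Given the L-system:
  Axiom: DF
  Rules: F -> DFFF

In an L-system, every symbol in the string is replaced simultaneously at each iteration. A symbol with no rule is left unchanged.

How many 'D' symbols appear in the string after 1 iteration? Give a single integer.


Step 0: DF  (1 'D')
Step 1: DDFFF  (2 'D')

Answer: 2


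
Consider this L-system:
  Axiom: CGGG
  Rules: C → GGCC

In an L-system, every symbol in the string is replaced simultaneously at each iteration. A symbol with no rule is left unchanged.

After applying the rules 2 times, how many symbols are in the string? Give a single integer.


Step 0: length = 4
Step 1: length = 7
Step 2: length = 13

Answer: 13


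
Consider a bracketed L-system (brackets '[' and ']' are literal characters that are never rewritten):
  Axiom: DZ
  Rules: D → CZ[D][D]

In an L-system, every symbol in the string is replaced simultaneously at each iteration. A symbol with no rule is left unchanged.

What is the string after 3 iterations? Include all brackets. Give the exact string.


Step 0: DZ
Step 1: CZ[D][D]Z
Step 2: CZ[CZ[D][D]][CZ[D][D]]Z
Step 3: CZ[CZ[CZ[D][D]][CZ[D][D]]][CZ[CZ[D][D]][CZ[D][D]]]Z

Answer: CZ[CZ[CZ[D][D]][CZ[D][D]]][CZ[CZ[D][D]][CZ[D][D]]]Z


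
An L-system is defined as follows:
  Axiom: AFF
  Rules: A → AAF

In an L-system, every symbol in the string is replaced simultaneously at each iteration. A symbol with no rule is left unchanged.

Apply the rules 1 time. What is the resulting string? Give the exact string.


Answer: AAFFF

Derivation:
Step 0: AFF
Step 1: AAFFF


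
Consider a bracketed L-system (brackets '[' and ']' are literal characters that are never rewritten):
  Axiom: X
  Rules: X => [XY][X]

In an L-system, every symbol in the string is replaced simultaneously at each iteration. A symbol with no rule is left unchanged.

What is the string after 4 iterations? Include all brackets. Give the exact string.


Step 0: X
Step 1: [XY][X]
Step 2: [[XY][X]Y][[XY][X]]
Step 3: [[[XY][X]Y][[XY][X]]Y][[[XY][X]Y][[XY][X]]]
Step 4: [[[[XY][X]Y][[XY][X]]Y][[[XY][X]Y][[XY][X]]]Y][[[[XY][X]Y][[XY][X]]Y][[[XY][X]Y][[XY][X]]]]

Answer: [[[[XY][X]Y][[XY][X]]Y][[[XY][X]Y][[XY][X]]]Y][[[[XY][X]Y][[XY][X]]Y][[[XY][X]Y][[XY][X]]]]


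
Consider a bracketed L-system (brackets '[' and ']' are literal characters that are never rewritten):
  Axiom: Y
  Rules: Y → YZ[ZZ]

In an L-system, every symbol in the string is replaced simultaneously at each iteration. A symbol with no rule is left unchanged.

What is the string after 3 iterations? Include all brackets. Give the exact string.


Answer: YZ[ZZ]Z[ZZ]Z[ZZ]

Derivation:
Step 0: Y
Step 1: YZ[ZZ]
Step 2: YZ[ZZ]Z[ZZ]
Step 3: YZ[ZZ]Z[ZZ]Z[ZZ]


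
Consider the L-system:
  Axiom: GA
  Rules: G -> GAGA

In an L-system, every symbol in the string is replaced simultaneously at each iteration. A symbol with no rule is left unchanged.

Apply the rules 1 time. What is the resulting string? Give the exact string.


Step 0: GA
Step 1: GAGAA

Answer: GAGAA


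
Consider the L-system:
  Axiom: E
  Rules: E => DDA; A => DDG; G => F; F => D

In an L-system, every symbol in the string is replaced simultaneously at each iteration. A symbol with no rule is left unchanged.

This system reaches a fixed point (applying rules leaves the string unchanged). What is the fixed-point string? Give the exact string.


Step 0: E
Step 1: DDA
Step 2: DDDDG
Step 3: DDDDF
Step 4: DDDDD
Step 5: DDDDD  (unchanged — fixed point at step 4)

Answer: DDDDD


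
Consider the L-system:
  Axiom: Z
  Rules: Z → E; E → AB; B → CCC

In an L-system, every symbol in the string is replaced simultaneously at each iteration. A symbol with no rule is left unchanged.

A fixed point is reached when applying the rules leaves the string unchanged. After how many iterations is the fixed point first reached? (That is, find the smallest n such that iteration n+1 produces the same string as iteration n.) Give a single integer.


Answer: 3

Derivation:
Step 0: Z
Step 1: E
Step 2: AB
Step 3: ACCC
Step 4: ACCC  (unchanged — fixed point at step 3)


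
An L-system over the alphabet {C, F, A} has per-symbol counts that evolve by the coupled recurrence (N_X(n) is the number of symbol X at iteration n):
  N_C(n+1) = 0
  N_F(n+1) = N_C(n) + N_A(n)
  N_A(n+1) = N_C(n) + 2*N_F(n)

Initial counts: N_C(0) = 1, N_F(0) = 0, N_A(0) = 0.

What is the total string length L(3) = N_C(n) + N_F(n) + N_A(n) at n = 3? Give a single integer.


Answer: 4

Derivation:
Step 0: N_C=1, N_F=0, N_A=0, L=1
Step 1: N_C=0, N_F=1, N_A=1, L=2
Step 2: N_C=0, N_F=1, N_A=2, L=3
Step 3: N_C=0, N_F=2, N_A=2, L=4


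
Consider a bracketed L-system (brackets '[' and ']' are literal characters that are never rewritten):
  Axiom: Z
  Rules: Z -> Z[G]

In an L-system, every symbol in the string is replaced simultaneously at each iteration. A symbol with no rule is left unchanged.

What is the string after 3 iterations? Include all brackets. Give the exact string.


Answer: Z[G][G][G]

Derivation:
Step 0: Z
Step 1: Z[G]
Step 2: Z[G][G]
Step 3: Z[G][G][G]


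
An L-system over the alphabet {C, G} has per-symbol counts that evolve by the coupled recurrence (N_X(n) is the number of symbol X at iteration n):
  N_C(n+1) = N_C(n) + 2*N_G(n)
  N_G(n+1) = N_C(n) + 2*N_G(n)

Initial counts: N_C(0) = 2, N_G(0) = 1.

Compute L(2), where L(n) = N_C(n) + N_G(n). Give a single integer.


Answer: 24

Derivation:
Step 0: N_C=2, N_G=1, L=3
Step 1: N_C=4, N_G=4, L=8
Step 2: N_C=12, N_G=12, L=24


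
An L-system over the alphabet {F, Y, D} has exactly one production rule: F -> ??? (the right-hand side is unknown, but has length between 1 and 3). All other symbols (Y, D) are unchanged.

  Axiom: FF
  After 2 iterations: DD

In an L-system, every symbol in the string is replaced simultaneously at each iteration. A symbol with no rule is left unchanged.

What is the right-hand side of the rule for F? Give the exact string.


Answer: D

Derivation:
Trying F -> D:
  Step 0: FF
  Step 1: DD
  Step 2: DD
Matches the given result.


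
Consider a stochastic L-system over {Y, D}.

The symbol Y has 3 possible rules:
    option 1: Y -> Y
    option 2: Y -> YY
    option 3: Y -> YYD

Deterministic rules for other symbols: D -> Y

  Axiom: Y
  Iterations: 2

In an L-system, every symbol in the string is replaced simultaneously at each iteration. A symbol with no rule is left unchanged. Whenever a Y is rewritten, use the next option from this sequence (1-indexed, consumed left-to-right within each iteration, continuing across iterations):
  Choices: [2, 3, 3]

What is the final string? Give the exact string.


Answer: YYDYYD

Derivation:
Step 0: Y
Step 1: YY  (used choices [2])
Step 2: YYDYYD  (used choices [3, 3])


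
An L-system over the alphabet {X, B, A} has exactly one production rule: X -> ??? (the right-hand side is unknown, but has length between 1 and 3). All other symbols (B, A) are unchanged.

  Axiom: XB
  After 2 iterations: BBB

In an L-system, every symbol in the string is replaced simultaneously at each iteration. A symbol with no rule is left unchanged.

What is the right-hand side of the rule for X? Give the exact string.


Trying X -> BB:
  Step 0: XB
  Step 1: BBB
  Step 2: BBB
Matches the given result.

Answer: BB


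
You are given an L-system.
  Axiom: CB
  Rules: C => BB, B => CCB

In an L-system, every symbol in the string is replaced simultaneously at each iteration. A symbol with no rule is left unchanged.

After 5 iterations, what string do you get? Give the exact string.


Answer: BBBBCCBBBBBCCBBBBBCCBBBBBCCBCCBCCBCCBCCBBBBBCCBBBBBCCBBBBBCCBBBBBCCBBBBBCCBCCBCCBCCBCCBBBBBCCBCCBCCBCCBCCBBBBBCCBCCBCCBCCBCCBBBBBCCBCCBCCBCCBCCBBBBBCCBCCBCCBCCBCCBBBBBCCBBBBBCCBBBBBCCBBBBBCCBBBBBCCBCCBCCBCCBCCBBBBBCCB

Derivation:
Step 0: CB
Step 1: BBCCB
Step 2: CCBCCBBBBBCCB
Step 3: BBBBCCBBBBBCCBCCBCCBCCBCCBBBBBCCB
Step 4: CCBCCBCCBCCBBBBBCCBCCBCCBCCBCCBBBBBCCBBBBBCCBBBBBCCBBBBBCCBBBBBCCBCCBCCBCCBCCBBBBBCCB
Step 5: BBBBCCBBBBBCCBBBBBCCBBBBBCCBCCBCCBCCBCCBBBBBCCBBBBBCCBBBBBCCBBBBBCCBBBBBCCBCCBCCBCCBCCBBBBBCCBCCBCCBCCBCCBBBBBCCBCCBCCBCCBCCBBBBBCCBCCBCCBCCBCCBBBBBCCBCCBCCBCCBCCBBBBBCCBBBBBCCBBBBBCCBBBBBCCBBBBBCCBCCBCCBCCBCCBBBBBCCB


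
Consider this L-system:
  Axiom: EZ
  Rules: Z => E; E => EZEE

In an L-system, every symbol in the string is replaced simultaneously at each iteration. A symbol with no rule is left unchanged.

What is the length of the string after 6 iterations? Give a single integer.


Step 0: length = 2
Step 1: length = 5
Step 2: length = 17
Step 3: length = 56
Step 4: length = 185
Step 5: length = 611
Step 6: length = 2018

Answer: 2018


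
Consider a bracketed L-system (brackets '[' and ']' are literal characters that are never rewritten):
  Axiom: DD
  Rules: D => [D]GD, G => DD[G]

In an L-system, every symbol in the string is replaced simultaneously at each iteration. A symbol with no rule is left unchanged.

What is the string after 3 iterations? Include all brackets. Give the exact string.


Step 0: DD
Step 1: [D]GD[D]GD
Step 2: [[D]GD]DD[G][D]GD[[D]GD]DD[G][D]GD
Step 3: [[[D]GD]DD[G][D]GD][D]GD[D]GD[DD[G]][[D]GD]DD[G][D]GD[[[D]GD]DD[G][D]GD][D]GD[D]GD[DD[G]][[D]GD]DD[G][D]GD

Answer: [[[D]GD]DD[G][D]GD][D]GD[D]GD[DD[G]][[D]GD]DD[G][D]GD[[[D]GD]DD[G][D]GD][D]GD[D]GD[DD[G]][[D]GD]DD[G][D]GD


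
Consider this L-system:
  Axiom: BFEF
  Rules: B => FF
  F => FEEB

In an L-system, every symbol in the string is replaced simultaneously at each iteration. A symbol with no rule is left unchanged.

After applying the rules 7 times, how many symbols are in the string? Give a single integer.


Answer: 893

Derivation:
Step 0: length = 4
Step 1: length = 11
Step 2: length = 25
Step 3: length = 53
Step 4: length = 109
Step 5: length = 221
Step 6: length = 445
Step 7: length = 893


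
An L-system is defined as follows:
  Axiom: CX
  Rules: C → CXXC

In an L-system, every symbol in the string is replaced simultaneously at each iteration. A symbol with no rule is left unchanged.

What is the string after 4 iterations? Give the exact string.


Step 0: CX
Step 1: CXXCX
Step 2: CXXCXXCXXCX
Step 3: CXXCXXCXXCXXCXXCXXCXXCX
Step 4: CXXCXXCXXCXXCXXCXXCXXCXXCXXCXXCXXCXXCXXCXXCXXCX

Answer: CXXCXXCXXCXXCXXCXXCXXCXXCXXCXXCXXCXXCXXCXXCXXCX


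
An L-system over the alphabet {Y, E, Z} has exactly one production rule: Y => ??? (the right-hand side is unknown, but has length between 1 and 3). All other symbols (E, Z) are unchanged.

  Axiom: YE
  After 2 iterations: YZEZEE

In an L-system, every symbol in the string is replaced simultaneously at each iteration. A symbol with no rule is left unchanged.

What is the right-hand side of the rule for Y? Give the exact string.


Answer: YZE

Derivation:
Trying Y => YZE:
  Step 0: YE
  Step 1: YZEE
  Step 2: YZEZEE
Matches the given result.


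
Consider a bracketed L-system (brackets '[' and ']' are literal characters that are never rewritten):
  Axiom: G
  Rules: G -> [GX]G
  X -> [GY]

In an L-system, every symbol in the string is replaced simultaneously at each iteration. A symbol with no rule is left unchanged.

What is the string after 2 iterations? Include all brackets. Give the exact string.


Step 0: G
Step 1: [GX]G
Step 2: [[GX]G[GY]][GX]G

Answer: [[GX]G[GY]][GX]G
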